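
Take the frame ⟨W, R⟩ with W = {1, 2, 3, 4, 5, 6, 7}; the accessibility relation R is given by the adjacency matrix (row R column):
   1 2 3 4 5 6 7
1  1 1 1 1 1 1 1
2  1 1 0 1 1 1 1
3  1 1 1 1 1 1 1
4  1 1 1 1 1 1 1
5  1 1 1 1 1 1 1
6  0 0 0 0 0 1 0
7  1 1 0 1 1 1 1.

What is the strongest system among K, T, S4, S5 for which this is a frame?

Reflexive (axiom T): yes — every world is R-related to itself.
Transitive (axiom 4): no — 2 R 1 and 1 R 3, but not 2 R 3.
Euclidean (axiom 5): no — 1 R 2 and 1 R 3, but not 2 R 3.
So F validates K, T; S4 would additionally require R to be transitive. The strongest is T.

T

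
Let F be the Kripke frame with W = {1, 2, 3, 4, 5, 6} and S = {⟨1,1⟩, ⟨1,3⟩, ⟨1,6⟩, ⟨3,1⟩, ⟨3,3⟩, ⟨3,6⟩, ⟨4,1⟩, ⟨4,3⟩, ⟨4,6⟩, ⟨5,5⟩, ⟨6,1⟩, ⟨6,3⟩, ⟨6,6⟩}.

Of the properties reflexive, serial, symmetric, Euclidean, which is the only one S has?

Euclidean

Reflexive: no — 2 is not related to itself.
Serial: no — 2 has no S-successor.
Symmetric: no — 4 S 1 but not 1 S 4.
Euclidean: yes — any two successors of a common world are S-related.
Only Euclidean holds.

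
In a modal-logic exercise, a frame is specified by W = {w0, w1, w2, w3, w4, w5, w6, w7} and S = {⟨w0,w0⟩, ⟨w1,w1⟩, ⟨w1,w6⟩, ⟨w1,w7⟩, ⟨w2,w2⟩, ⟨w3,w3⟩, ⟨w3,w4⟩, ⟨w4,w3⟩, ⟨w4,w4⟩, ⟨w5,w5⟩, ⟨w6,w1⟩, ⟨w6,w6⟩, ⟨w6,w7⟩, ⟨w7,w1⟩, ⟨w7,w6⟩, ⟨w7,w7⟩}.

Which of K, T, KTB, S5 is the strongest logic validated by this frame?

S5

Reflexive (axiom T): yes — every world is S-related to itself.
Symmetric (axiom B): yes — every pair in S has its reverse in S.
Euclidean (axiom 5): yes — any two successors of a common world are S-related.
So F validates K, T, KTB, S5. The strongest is S5.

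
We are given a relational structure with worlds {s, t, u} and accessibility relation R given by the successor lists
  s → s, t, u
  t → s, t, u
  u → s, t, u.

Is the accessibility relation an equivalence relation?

Reflexive: yes — every world is R-related to itself.
Symmetric: yes — every pair in R has its reverse in R.
Transitive: yes — every two-step R-path is closed by a direct edge.
So R is an equivalence relation.

Yes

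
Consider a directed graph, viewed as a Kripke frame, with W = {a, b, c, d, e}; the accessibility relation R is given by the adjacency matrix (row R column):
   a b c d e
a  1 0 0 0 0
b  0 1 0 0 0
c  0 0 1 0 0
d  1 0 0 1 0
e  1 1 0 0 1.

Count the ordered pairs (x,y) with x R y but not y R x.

3

Enumerating: (d,a), (e,a), (e,b).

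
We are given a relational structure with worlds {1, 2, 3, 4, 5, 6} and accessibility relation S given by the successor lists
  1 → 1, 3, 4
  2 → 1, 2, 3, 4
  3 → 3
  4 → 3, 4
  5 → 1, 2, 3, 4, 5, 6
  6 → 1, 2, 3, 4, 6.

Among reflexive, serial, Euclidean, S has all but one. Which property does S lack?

Reflexive: yes — every world is S-related to itself.
Serial: yes — every world has a successor (e.g. 1 S 1).
Euclidean: no — 1 S 3 and 1 S 4, but not 3 S 4.
Only Euclidean fails.

Euclidean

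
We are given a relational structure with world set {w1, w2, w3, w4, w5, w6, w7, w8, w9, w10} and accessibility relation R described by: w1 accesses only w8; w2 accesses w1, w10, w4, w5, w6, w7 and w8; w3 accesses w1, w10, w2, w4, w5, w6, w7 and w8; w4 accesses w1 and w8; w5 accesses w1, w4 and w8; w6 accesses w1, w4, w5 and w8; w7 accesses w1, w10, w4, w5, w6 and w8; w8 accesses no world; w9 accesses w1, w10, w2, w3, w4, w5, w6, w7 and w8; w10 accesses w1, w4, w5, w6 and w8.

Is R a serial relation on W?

Serial: no — w8 has no R-successor.

No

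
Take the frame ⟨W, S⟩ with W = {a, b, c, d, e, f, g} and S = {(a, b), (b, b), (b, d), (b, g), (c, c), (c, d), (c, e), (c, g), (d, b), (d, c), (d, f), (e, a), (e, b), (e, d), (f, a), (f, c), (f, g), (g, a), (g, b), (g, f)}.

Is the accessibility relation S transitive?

No

Transitive: no — a S b and b S d, but not a S d.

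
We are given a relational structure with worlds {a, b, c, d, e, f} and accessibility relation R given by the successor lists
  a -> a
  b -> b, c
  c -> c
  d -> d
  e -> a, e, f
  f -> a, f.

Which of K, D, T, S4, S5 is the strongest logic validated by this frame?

S4

Serial (axiom D): yes — every world has a successor (e.g. a R a).
Reflexive (axiom T): yes — every world is R-related to itself.
Transitive (axiom 4): yes — every two-step R-path is closed by a direct edge.
Euclidean (axiom 5): no — e R a and e R f, but not a R f.
So F validates K, D, T, S4; S5 would additionally require R to be Euclidean. The strongest is S4.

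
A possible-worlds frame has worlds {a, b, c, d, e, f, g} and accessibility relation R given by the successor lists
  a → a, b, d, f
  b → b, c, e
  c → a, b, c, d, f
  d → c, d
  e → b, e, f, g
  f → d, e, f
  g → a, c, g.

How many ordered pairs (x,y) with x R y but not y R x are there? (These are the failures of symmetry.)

9

Enumerating: (a,b), (a,d), (a,f), (c,a), (c,f), (e,g), (f,d), (g,a), (g,c).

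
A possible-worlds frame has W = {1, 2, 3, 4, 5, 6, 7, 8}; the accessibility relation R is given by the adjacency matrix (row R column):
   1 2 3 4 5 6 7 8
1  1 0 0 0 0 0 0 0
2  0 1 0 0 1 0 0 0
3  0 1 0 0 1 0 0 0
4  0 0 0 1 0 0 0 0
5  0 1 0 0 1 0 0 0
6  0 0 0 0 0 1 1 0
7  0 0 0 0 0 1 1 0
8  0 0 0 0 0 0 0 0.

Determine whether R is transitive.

Yes

Transitive: yes — every two-step R-path is closed by a direct edge.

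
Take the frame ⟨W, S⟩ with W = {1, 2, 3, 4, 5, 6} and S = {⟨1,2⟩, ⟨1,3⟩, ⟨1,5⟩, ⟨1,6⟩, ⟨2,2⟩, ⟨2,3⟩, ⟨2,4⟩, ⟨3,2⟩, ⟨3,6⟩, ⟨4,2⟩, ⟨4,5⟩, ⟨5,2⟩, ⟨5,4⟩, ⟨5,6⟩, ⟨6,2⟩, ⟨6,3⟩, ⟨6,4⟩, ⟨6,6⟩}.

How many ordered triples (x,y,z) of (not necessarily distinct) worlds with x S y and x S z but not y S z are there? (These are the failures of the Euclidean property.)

Enumerating: (1,2,5), (1,2,6), (1,3,3), (1,3,5), (1,5,3), (1,5,5), (1,6,5), (2,3,3), (2,3,4), (2,4,3), (2,4,4), (3,2,6), … and 11 more.
Total: 23.

23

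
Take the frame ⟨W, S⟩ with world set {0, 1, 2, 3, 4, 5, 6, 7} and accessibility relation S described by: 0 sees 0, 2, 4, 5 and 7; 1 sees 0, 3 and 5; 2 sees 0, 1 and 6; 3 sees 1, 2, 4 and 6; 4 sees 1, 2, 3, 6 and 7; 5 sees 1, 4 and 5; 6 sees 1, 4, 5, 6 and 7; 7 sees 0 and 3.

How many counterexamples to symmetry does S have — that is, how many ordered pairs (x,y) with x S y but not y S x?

15

Enumerating: (0,4), (0,5), (1,0), (2,1), (2,6), (3,2), (3,6), (4,1), (4,2), (4,7), (5,4), (6,1), (6,5), (6,7), (7,3).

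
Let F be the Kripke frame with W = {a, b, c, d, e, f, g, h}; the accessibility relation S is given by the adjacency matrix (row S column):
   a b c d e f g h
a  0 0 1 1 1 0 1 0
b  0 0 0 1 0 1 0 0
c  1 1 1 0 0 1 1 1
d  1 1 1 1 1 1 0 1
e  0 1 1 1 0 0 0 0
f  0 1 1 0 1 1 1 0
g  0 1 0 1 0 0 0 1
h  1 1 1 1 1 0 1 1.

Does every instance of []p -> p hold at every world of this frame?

No

By correspondence theory, T is valid on a frame iff S is reflexive.
Reflexive: no — a is not related to itself.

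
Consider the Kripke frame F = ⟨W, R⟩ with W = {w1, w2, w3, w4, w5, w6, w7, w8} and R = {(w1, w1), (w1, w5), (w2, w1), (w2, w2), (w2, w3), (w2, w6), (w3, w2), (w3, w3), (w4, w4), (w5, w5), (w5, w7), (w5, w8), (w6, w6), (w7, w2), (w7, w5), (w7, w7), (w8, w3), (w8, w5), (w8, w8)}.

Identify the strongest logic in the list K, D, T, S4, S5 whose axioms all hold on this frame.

Serial (axiom D): yes — every world has a successor (e.g. w1 R w1).
Reflexive (axiom T): yes — every world is R-related to itself.
Transitive (axiom 4): no — w1 R w5 and w5 R w7, but not w1 R w7.
Euclidean (axiom 5): no — w2 R w1 and w2 R w3, but not w1 R w3.
So F validates K, D, T; S4 would additionally require R to be transitive. The strongest is T.

T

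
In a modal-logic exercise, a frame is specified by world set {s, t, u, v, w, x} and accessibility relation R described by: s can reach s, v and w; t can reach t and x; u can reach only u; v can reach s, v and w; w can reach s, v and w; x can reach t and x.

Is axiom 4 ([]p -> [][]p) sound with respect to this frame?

Yes

The schema 4 characterises exactly the transitive frames.
Transitive: yes — every two-step R-path is closed by a direct edge.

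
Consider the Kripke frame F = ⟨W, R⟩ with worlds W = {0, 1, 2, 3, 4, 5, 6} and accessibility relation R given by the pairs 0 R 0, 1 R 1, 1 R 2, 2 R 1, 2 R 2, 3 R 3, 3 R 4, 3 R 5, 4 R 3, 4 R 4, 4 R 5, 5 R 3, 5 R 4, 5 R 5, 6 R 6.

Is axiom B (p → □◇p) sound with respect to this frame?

The schema B characterises exactly the symmetric frames.
Symmetric: yes — every pair in R has its reverse in R.

Yes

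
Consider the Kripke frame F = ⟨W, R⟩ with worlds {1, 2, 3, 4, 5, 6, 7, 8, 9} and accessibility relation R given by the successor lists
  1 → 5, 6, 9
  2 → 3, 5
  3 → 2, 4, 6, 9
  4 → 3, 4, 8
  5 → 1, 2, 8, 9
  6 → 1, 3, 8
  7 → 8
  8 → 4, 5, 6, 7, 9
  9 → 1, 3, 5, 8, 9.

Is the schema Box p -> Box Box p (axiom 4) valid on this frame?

No

The schema 4 characterises exactly the transitive frames.
Transitive: no — 1 R 5 and 5 R 2, but not 1 R 2.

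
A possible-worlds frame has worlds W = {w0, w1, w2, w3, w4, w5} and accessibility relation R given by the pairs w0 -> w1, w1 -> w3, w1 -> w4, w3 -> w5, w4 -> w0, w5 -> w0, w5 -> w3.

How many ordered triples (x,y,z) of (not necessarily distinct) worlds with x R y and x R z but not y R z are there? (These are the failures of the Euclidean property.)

11

Enumerating: (w0,w1,w1), (w1,w3,w3), (w1,w3,w4), (w1,w4,w3), (w1,w4,w4), (w3,w5,w5), (w4,w0,w0), (w5,w0,w0), (w5,w0,w3), (w5,w3,w0), (w5,w3,w3).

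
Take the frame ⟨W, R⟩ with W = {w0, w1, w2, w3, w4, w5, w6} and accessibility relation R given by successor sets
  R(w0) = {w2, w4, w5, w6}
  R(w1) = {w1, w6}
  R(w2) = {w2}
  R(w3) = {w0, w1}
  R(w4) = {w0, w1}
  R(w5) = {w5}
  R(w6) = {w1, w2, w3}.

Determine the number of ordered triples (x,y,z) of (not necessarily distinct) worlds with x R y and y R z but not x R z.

18

Enumerating: (w0,w4,w0), (w0,w4,w1), (w0,w6,w1), (w0,w6,w3), (w1,w6,w2), (w1,w6,w3), (w3,w0,w2), (w3,w0,w4), (w3,w0,w5), (w3,w0,w6), (w3,w1,w6), (w4,w0,w2), (w4,w0,w4), (w4,w0,w5), (w4,w0,w6), (w4,w1,w6), (w6,w1,w6), (w6,w3,w0).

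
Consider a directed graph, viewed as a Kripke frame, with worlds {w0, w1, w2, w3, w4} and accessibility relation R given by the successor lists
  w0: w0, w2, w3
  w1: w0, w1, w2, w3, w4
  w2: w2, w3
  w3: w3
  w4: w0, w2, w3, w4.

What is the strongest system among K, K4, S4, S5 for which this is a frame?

S4

Transitive (axiom 4): yes — every two-step R-path is closed by a direct edge.
Reflexive (axiom T): yes — every world is R-related to itself.
Euclidean (axiom 5): no — w0 R w3 and w0 R w2, but not w3 R w2.
So F validates K, K4, S4; S5 would additionally require R to be Euclidean. The strongest is S4.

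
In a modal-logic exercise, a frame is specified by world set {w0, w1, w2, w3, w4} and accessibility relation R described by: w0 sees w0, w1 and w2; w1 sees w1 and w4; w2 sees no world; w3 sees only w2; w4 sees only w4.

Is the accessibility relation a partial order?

No

Reflexive: no — w2 is not related to itself.
Transitive: no — w0 R w1 and w1 R w4, but not w0 R w4.
Antisymmetric: yes — no distinct pair is related both ways.
So R is not a partial order.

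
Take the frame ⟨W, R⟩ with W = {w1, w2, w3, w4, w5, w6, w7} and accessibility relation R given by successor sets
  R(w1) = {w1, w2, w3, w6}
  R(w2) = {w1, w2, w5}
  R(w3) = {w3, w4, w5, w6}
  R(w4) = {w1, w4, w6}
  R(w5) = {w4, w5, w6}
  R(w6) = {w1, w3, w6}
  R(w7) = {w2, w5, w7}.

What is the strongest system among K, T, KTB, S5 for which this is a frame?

Reflexive (axiom T): yes — every world is R-related to itself.
Symmetric (axiom B): no — w1 R w3 but not w3 R w1.
Euclidean (axiom 5): no — w1 R w2 and w1 R w3, but not w2 R w3.
So F validates K, T; KTB would additionally require R to be symmetric. The strongest is T.

T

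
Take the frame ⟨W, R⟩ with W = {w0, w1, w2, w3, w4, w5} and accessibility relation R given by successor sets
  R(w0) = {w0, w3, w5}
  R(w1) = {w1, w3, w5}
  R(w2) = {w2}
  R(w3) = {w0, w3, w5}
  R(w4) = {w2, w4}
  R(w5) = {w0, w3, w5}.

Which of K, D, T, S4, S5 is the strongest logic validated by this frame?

T

Serial (axiom D): yes — every world has a successor (e.g. w0 R w0).
Reflexive (axiom T): yes — every world is R-related to itself.
Transitive (axiom 4): no — w1 R w3 and w3 R w0, but not w1 R w0.
Euclidean (axiom 5): no — w1 R w3 and w1 R w1, but not w3 R w1.
So F validates K, D, T; S4 would additionally require R to be transitive. The strongest is T.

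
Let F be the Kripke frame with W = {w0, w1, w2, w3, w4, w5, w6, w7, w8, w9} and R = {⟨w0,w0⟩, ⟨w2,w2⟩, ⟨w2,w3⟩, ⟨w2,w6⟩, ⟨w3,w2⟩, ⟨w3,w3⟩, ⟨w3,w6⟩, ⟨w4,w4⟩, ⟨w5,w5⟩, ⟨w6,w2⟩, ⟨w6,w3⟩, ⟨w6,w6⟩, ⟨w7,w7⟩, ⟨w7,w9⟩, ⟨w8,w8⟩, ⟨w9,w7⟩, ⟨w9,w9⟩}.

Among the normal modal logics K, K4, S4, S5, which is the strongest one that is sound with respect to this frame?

Transitive (axiom 4): yes — every two-step R-path is closed by a direct edge.
Reflexive (axiom T): no — w1 is not related to itself.
Euclidean (axiom 5): yes — any two successors of a common world are R-related.
So F validates K, K4; S4 would additionally require R to be reflexive. The strongest is K4.

K4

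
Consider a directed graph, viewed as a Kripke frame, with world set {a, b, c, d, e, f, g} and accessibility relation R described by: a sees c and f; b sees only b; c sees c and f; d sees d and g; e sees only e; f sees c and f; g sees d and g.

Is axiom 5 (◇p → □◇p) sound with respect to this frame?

Axiom 5 corresponds to the accessibility relation being Euclidean.
Euclidean: yes — any two successors of a common world are R-related.

Yes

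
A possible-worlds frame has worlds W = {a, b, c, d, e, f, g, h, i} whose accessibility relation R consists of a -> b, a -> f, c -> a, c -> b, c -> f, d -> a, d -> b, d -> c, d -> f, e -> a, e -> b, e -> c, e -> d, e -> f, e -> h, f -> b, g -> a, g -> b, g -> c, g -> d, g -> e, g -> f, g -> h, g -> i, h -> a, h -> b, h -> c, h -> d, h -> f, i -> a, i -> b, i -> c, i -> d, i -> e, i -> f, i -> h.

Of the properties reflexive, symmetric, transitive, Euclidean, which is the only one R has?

Reflexive: no — a is not related to itself.
Symmetric: no — a R b but not b R a.
Transitive: yes — every two-step R-path is closed by a direct edge.
Euclidean: no — a R b and a R f, but not b R f.
Only transitive holds.

transitive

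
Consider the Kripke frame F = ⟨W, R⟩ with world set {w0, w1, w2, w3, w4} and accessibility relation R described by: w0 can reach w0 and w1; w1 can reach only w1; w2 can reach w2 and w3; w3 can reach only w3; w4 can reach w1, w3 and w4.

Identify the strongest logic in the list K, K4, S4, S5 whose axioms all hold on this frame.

S4

Transitive (axiom 4): yes — every two-step R-path is closed by a direct edge.
Reflexive (axiom T): yes — every world is R-related to itself.
Euclidean (axiom 5): no — w4 R w1 and w4 R w3, but not w1 R w3.
So F validates K, K4, S4; S5 would additionally require R to be Euclidean. The strongest is S4.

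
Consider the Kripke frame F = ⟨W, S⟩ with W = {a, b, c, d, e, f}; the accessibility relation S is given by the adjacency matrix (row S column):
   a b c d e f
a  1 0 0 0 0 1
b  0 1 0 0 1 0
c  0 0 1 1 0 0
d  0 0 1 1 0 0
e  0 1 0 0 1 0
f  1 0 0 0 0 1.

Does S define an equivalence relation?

Yes

Reflexive: yes — every world is S-related to itself.
Symmetric: yes — every pair in S has its reverse in S.
Transitive: yes — every two-step S-path is closed by a direct edge.
So S is an equivalence relation.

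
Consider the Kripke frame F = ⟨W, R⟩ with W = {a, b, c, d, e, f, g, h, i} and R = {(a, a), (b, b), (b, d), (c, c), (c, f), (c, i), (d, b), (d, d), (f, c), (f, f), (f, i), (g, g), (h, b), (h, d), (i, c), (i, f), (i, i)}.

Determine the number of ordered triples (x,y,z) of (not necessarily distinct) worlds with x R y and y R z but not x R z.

R is transitive; there are no such tuples.

0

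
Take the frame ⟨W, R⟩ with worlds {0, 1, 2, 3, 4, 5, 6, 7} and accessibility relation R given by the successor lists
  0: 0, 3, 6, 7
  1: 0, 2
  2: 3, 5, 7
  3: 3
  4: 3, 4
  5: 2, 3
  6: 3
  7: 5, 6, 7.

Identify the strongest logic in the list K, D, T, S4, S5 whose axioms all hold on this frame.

Serial (axiom D): yes — every world has a successor (e.g. 0 R 0).
Reflexive (axiom T): no — 1 is not related to itself.
Transitive (axiom 4): no — 0 R 7 and 7 R 5, but not 0 R 5.
Euclidean (axiom 5): no — 0 R 3 and 0 R 6, but not 3 R 6.
So F validates K, D; T would additionally require R to be reflexive. The strongest is D.

D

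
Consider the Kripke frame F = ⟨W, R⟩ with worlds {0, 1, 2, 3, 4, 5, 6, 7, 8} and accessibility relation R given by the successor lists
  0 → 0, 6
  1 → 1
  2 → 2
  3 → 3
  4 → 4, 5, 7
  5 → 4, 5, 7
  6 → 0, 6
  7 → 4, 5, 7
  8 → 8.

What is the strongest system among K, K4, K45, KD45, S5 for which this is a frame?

Transitive (axiom 4): yes — every two-step R-path is closed by a direct edge.
Euclidean (axiom 5): yes — any two successors of a common world are R-related.
Serial (axiom D): yes — every world has a successor (e.g. 0 R 0).
Reflexive (axiom T): yes — every world is R-related to itself.
So F validates K, K4, K45, KD45, S5. The strongest is S5.

S5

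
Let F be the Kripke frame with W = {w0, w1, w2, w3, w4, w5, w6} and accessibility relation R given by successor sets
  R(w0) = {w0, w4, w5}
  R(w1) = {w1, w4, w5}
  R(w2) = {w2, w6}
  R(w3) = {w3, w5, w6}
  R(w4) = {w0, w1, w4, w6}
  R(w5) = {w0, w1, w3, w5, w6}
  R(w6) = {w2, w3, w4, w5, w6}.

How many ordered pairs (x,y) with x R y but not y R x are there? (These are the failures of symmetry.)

0

R is symmetric; there are no such tuples.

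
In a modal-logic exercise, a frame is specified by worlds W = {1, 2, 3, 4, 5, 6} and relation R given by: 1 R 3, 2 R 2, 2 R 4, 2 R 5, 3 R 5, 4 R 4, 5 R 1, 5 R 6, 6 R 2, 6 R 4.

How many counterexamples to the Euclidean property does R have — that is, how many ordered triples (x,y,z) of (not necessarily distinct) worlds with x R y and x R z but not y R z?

12

Enumerating: (1,3,3), (2,4,2), (2,4,5), (2,5,2), (2,5,4), (2,5,5), (3,5,5), (5,1,1), (5,1,6), (5,6,1), (5,6,6), (6,4,2).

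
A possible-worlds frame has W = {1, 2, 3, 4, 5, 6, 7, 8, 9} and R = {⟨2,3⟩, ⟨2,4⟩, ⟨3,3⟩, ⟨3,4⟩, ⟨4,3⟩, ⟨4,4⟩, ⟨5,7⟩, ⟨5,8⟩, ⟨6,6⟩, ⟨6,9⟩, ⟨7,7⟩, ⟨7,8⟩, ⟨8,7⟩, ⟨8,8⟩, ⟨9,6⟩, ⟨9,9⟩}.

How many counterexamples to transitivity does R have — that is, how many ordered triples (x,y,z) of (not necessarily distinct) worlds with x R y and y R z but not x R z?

R is transitive; there are no such tuples.

0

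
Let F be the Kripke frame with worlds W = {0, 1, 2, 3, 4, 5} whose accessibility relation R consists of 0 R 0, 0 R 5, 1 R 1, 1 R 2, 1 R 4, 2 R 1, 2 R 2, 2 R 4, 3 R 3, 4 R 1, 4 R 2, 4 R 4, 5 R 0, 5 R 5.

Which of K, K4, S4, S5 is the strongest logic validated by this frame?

S5

Transitive (axiom 4): yes — every two-step R-path is closed by a direct edge.
Reflexive (axiom T): yes — every world is R-related to itself.
Euclidean (axiom 5): yes — any two successors of a common world are R-related.
So F validates K, K4, S4, S5. The strongest is S5.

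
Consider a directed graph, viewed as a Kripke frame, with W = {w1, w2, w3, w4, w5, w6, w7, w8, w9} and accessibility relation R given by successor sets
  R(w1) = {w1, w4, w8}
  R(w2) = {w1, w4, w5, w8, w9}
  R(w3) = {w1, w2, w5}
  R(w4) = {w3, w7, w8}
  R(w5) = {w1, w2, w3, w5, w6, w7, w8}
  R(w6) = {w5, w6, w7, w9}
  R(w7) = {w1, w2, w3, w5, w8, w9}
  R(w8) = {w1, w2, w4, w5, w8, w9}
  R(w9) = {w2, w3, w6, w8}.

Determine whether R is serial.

Yes

Serial: yes — every world has a successor (e.g. w1 R w1).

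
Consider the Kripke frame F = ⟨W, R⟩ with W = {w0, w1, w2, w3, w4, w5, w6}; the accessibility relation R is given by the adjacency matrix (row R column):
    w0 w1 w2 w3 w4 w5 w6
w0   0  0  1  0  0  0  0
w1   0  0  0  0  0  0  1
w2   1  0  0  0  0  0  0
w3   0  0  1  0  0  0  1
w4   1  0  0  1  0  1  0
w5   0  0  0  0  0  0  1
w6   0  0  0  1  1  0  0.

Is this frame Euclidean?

No

Euclidean: no — w3 R w2 and w3 R w6, but not w2 R w6.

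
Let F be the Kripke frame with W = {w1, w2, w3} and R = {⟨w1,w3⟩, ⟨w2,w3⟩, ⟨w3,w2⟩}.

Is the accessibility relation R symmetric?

No

Symmetric: no — w1 R w3 but not w3 R w1.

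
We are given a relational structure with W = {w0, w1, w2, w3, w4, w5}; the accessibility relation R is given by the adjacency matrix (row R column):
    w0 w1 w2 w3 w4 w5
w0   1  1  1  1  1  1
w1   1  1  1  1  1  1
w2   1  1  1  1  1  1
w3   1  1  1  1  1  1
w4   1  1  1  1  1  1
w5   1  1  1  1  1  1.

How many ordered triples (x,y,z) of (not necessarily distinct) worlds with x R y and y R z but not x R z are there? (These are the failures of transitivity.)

R is transitive; there are no such tuples.

0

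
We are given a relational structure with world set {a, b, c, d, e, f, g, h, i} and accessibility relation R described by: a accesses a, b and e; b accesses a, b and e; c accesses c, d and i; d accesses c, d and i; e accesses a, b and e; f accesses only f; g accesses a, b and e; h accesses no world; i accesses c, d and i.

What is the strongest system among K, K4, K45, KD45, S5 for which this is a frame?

K45

Transitive (axiom 4): yes — every two-step R-path is closed by a direct edge.
Euclidean (axiom 5): yes — any two successors of a common world are R-related.
Serial (axiom D): no — h has no R-successor.
Reflexive (axiom T): no — g is not related to itself.
So F validates K, K4, K45; KD45 would additionally require R to be serial. The strongest is K45.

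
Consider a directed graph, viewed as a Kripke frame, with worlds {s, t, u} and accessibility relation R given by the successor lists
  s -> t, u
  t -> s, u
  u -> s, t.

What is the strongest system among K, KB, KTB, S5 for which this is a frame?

Symmetric (axiom B): yes — every pair in R has its reverse in R.
Reflexive (axiom T): no — s is not related to itself.
Euclidean (axiom 5): no — s R t and s R t, but not t R t.
So F validates K, KB; KTB would additionally require R to be reflexive. The strongest is KB.

KB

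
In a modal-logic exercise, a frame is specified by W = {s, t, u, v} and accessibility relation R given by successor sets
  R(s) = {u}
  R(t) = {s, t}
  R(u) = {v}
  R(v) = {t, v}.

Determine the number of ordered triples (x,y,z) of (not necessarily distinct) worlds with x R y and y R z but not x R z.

4

Enumerating: (s,u,v), (t,s,u), (u,v,t), (v,t,s).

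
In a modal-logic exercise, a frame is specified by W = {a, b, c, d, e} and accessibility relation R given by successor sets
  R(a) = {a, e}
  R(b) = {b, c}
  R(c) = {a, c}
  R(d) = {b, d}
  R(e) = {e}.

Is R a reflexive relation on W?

Yes

Reflexive: yes — every world is R-related to itself.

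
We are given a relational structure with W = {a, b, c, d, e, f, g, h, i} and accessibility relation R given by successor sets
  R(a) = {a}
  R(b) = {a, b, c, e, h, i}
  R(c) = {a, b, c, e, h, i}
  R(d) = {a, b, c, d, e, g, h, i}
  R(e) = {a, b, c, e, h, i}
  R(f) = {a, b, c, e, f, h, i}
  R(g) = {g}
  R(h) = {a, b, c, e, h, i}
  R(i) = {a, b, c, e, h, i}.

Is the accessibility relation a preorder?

Yes

Reflexive: yes — every world is R-related to itself.
Transitive: yes — every two-step R-path is closed by a direct edge.
So R is a preorder.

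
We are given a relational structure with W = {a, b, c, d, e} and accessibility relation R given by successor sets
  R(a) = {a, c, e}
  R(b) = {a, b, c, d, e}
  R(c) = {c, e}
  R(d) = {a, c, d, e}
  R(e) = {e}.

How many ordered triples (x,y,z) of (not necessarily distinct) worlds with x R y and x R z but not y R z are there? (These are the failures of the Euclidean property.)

Enumerating: (a,c,a), (a,e,a), (a,e,c), (b,a,b), (b,a,d), (b,c,a), (b,c,b), (b,c,d), (b,d,b), (b,e,a), (b,e,b), (b,e,c), … and 8 more.
Total: 20.

20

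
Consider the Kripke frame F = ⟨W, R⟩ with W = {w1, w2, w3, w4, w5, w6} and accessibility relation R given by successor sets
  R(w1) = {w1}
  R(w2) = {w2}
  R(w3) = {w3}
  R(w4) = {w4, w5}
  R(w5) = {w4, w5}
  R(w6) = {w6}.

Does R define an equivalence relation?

Yes

Reflexive: yes — every world is R-related to itself.
Symmetric: yes — every pair in R has its reverse in R.
Transitive: yes — every two-step R-path is closed by a direct edge.
So R is an equivalence relation.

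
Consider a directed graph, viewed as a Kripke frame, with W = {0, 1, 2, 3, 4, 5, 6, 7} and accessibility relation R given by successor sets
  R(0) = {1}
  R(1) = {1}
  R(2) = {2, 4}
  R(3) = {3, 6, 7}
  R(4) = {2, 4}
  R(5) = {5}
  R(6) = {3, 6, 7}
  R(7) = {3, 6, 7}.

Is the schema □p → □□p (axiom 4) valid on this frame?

Yes

By correspondence theory, 4 is valid on a frame iff R is transitive.
Transitive: yes — every two-step R-path is closed by a direct edge.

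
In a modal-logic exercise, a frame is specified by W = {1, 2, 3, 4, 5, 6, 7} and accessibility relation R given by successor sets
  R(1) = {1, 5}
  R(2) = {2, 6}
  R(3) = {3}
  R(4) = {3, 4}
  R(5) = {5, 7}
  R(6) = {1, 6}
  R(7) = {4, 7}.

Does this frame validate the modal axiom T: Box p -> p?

Yes

Axiom T corresponds to the accessibility relation being reflexive.
Reflexive: yes — every world is R-related to itself.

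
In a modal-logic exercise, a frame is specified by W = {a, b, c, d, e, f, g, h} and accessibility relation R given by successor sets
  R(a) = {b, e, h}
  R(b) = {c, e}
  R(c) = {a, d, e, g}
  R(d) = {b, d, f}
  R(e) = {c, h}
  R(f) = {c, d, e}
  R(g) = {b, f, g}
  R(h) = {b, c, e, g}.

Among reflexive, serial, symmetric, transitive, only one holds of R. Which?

Reflexive: no — a is not related to itself.
Serial: yes — every world has a successor (e.g. a R b).
Symmetric: no — a R b but not b R a.
Transitive: no — a R b and b R c, but not a R c.
Only serial holds.

serial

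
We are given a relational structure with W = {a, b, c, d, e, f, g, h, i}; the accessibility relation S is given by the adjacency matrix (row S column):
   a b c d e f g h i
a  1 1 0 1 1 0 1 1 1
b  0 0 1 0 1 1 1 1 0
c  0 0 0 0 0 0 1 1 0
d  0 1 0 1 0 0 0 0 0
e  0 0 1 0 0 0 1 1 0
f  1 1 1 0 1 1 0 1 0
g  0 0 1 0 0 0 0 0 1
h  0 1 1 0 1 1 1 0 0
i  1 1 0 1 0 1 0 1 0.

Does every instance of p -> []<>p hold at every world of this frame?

Axiom B corresponds to the accessibility relation being symmetric.
Symmetric: no — a S b but not b S a.

No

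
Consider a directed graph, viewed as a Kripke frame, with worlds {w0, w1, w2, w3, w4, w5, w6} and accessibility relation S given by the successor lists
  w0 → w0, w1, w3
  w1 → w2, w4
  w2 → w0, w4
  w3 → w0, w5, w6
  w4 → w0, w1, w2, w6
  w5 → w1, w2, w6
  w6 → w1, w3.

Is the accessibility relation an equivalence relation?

Reflexive: no — w1 is not related to itself.
Symmetric: no — w0 S w1 but not w1 S w0.
Transitive: no — w0 S w1 and w1 S w2, but not w0 S w2.
So S is not an equivalence relation.

No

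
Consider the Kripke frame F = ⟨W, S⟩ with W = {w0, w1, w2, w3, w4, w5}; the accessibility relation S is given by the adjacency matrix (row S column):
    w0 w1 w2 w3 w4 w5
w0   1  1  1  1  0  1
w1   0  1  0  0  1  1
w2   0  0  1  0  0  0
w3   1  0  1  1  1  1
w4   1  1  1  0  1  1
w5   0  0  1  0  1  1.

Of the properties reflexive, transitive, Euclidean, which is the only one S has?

reflexive

Reflexive: yes — every world is S-related to itself.
Transitive: no — w0 S w1 and w1 S w4, but not w0 S w4.
Euclidean: no — w0 S w1 and w0 S w2, but not w1 S w2.
Only reflexive holds.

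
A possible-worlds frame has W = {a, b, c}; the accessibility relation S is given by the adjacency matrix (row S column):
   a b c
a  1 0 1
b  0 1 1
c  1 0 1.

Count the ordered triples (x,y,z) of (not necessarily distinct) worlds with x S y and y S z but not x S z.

1

Enumerating: (b,c,a).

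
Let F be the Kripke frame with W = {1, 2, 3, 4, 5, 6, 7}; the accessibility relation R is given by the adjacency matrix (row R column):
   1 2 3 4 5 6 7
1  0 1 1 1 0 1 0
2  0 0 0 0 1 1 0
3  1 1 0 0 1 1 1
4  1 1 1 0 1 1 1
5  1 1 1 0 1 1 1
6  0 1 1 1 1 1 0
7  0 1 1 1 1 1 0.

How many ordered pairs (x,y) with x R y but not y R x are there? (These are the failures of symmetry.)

Enumerating: (1,2), (1,6), (3,2), (4,2), (4,3), (4,5), (5,1), (7,2), (7,6).

9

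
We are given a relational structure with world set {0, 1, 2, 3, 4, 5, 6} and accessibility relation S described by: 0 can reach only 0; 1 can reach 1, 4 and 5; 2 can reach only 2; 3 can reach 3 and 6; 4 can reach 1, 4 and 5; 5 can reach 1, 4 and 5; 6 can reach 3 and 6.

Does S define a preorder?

Yes

Reflexive: yes — every world is S-related to itself.
Transitive: yes — every two-step S-path is closed by a direct edge.
So S is a preorder.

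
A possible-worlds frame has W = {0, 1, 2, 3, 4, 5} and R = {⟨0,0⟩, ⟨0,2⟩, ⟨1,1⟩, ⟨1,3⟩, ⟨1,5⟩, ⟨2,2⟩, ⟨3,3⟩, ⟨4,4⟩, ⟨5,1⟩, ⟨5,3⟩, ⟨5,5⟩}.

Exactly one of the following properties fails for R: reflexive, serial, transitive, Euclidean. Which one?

Reflexive: yes — every world is R-related to itself.
Serial: yes — every world has a successor (e.g. 0 R 0).
Transitive: yes — every two-step R-path is closed by a direct edge.
Euclidean: no — 1 R 3 and 1 R 5, but not 3 R 5.
Only Euclidean fails.

Euclidean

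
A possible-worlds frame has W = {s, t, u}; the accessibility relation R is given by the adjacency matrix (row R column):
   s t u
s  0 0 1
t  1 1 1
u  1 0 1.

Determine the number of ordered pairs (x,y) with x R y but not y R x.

2

Enumerating: (t,s), (t,u).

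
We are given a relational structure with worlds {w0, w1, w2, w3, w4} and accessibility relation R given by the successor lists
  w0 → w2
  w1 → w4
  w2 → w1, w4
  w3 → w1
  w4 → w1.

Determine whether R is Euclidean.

No

Euclidean: no — w0 R w2 and w0 R w2, but not w2 R w2.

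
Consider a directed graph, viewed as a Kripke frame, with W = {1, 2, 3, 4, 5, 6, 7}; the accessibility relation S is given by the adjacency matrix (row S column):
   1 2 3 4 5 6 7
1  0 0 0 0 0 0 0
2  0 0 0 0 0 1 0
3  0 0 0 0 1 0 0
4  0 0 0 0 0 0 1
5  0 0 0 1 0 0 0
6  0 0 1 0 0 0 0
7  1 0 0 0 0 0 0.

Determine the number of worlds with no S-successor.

Enumerating: 1.

1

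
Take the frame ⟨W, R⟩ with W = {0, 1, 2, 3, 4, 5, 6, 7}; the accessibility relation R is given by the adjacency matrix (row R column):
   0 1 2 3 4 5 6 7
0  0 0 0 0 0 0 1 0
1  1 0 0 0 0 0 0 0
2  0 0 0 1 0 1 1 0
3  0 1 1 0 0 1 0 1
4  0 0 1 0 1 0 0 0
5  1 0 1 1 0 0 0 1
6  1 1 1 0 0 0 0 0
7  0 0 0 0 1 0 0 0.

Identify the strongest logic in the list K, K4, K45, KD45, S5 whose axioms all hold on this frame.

Transitive (axiom 4): no — 0 R 6 and 6 R 1, but not 0 R 1.
Euclidean (axiom 5): no — 2 R 3 and 2 R 6, but not 3 R 6.
Serial (axiom D): yes — every world has a successor (e.g. 0 R 6).
Reflexive (axiom T): no — 0 is not related to itself.
So F validates K; K4 would additionally require R to be transitive. The strongest is K.

K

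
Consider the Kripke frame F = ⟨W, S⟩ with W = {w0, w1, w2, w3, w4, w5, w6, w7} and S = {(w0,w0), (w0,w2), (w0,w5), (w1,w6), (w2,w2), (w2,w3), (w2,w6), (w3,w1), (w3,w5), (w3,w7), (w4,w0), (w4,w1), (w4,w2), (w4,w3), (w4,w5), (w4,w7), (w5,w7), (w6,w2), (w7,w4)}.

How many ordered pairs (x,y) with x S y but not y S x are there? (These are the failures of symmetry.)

13

Enumerating: (w0,w2), (w0,w5), (w1,w6), (w2,w3), (w3,w1), (w3,w5), (w3,w7), (w4,w0), (w4,w1), (w4,w2), (w4,w3), (w4,w5), (w5,w7).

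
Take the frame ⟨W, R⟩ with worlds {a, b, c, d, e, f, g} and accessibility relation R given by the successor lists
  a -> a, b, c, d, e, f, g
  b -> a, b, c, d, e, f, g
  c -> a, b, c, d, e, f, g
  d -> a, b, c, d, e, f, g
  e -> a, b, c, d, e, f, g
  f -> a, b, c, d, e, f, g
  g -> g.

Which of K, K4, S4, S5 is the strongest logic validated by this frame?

S4

Transitive (axiom 4): yes — every two-step R-path is closed by a direct edge.
Reflexive (axiom T): yes — every world is R-related to itself.
Euclidean (axiom 5): no — a R g and a R b, but not g R b.
So F validates K, K4, S4; S5 would additionally require R to be Euclidean. The strongest is S4.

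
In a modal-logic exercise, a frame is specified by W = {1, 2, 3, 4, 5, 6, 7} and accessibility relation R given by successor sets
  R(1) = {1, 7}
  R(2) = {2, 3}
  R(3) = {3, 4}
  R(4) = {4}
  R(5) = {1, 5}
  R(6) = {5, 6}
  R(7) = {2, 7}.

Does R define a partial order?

Reflexive: yes — every world is R-related to itself.
Transitive: no — 1 R 7 and 7 R 2, but not 1 R 2.
Antisymmetric: yes — no distinct pair is related both ways.
So R is not a partial order.

No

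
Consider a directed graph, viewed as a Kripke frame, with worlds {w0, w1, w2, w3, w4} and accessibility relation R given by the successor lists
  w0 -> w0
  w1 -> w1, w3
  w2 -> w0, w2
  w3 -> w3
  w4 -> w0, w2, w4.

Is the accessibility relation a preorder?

Yes

Reflexive: yes — every world is R-related to itself.
Transitive: yes — every two-step R-path is closed by a direct edge.
So R is a preorder.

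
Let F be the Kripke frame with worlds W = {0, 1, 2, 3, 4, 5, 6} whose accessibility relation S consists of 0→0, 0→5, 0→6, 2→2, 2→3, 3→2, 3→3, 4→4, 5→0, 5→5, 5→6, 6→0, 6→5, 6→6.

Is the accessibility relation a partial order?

No

Reflexive: no — 1 is not related to itself.
Transitive: yes — every two-step S-path is closed by a direct edge.
Antisymmetric: no — 0 S 5 and 5 S 0 with 0 ≠ 5.
So S is not a partial order.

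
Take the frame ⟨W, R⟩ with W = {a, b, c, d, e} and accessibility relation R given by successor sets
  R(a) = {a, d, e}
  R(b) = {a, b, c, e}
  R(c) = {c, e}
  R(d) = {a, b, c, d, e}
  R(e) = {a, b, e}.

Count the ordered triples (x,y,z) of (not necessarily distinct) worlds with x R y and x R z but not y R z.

16

Enumerating: (a,e,d), (b,a,b), (b,a,c), (b,c,a), (b,c,b), (b,e,c), (c,e,c), (d,a,b), (d,a,c), (d,b,d), (d,c,a), (d,c,b), (d,c,d), (d,e,c), (d,e,d), (e,a,b).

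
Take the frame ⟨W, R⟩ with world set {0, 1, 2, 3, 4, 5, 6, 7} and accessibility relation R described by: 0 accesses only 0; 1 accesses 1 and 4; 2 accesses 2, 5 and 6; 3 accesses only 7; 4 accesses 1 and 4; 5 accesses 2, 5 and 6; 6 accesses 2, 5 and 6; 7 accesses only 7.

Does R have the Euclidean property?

Euclidean: yes — any two successors of a common world are R-related.

Yes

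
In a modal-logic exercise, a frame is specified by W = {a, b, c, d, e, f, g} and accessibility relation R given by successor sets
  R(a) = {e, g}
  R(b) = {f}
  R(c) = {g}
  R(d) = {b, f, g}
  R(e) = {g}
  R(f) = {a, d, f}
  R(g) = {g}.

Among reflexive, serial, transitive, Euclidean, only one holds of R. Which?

Reflexive: no — a is not related to itself.
Serial: yes — every world has a successor (e.g. a R e).
Transitive: no — b R f and f R a, but not b R a.
Euclidean: no — a R g and a R e, but not g R e.
Only serial holds.

serial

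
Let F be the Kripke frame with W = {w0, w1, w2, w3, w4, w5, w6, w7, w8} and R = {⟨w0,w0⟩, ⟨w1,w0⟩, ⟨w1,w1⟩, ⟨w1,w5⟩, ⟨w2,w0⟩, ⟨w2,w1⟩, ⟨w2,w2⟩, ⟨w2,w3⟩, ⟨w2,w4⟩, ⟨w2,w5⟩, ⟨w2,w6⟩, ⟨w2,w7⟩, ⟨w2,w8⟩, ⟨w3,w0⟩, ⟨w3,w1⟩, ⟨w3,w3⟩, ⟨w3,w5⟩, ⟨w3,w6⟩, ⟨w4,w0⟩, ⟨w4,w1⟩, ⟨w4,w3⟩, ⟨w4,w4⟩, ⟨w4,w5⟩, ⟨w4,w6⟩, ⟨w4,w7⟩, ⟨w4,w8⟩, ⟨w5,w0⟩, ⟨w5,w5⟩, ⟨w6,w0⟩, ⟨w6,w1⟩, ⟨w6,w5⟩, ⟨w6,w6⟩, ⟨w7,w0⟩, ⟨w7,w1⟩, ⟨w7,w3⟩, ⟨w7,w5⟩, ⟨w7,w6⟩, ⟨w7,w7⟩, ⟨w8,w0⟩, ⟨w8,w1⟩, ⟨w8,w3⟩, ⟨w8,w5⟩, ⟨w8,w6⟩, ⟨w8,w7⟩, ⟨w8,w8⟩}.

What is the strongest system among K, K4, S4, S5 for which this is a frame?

S4

Transitive (axiom 4): yes — every two-step R-path is closed by a direct edge.
Reflexive (axiom T): yes — every world is R-related to itself.
Euclidean (axiom 5): no — w1 R w0 and w1 R w5, but not w0 R w5.
So F validates K, K4, S4; S5 would additionally require R to be Euclidean. The strongest is S4.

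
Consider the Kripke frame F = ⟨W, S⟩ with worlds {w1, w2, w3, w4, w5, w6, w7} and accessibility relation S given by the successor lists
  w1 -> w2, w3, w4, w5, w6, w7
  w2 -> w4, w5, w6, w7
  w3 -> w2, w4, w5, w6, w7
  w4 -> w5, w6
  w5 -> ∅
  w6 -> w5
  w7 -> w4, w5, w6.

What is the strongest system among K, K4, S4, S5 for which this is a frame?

K4

Transitive (axiom 4): yes — every two-step S-path is closed by a direct edge.
Reflexive (axiom T): no — w1 is not related to itself.
Euclidean (axiom 5): no — w1 S w2 and w1 S w3, but not w2 S w3.
So F validates K, K4; S4 would additionally require S to be reflexive. The strongest is K4.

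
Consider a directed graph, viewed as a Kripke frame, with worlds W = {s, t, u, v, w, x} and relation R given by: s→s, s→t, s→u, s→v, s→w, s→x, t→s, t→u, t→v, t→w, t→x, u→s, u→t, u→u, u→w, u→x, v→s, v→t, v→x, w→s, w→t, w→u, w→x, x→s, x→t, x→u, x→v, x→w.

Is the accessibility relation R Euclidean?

No

Euclidean: no — s R u and s R v, but not u R v.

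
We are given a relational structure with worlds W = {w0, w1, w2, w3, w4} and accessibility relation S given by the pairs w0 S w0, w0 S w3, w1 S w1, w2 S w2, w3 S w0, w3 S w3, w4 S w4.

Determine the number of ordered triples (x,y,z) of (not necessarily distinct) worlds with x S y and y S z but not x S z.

S is transitive; there are no such tuples.

0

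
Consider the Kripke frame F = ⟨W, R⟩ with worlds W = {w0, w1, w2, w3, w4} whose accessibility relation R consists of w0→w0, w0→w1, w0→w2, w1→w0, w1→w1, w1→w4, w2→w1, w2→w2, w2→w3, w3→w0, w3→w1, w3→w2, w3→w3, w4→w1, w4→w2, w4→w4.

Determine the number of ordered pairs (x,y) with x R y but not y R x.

Enumerating: (w0,w2), (w2,w1), (w3,w0), (w3,w1), (w4,w2).

5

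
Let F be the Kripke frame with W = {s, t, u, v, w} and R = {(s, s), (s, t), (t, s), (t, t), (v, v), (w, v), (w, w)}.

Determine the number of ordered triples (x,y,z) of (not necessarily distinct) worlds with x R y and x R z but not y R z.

Enumerating: (w,v,w).

1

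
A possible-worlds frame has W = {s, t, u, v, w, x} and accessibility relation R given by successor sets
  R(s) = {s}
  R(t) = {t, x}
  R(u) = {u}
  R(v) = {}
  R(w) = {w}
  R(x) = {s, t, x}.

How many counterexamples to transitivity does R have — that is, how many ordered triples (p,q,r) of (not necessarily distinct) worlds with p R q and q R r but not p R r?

Enumerating: (t,x,s).

1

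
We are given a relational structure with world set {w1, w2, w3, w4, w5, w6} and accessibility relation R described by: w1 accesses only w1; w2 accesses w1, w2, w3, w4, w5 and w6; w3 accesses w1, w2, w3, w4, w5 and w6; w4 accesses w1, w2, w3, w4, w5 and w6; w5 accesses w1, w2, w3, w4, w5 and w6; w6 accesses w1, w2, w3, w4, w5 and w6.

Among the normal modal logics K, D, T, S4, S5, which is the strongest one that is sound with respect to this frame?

Serial (axiom D): yes — every world has a successor (e.g. w1 R w1).
Reflexive (axiom T): yes — every world is R-related to itself.
Transitive (axiom 4): yes — every two-step R-path is closed by a direct edge.
Euclidean (axiom 5): no — w2 R w1 and w2 R w3, but not w1 R w3.
So F validates K, D, T, S4; S5 would additionally require R to be Euclidean. The strongest is S4.

S4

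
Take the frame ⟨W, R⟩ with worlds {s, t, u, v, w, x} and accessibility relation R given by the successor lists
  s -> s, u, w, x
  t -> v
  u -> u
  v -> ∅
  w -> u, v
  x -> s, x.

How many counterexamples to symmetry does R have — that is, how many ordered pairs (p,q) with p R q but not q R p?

Enumerating: (s,u), (s,w), (t,v), (w,u), (w,v).

5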